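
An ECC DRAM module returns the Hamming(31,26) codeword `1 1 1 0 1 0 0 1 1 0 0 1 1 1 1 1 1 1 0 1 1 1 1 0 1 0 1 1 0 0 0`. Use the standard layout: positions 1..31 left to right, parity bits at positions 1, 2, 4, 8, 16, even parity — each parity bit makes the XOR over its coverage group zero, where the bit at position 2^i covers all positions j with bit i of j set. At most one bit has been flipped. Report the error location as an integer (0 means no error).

9

s1: b1⊕b3⊕b5⊕b7⊕b9⊕b11⊕b13⊕b15⊕b17⊕b19⊕b21⊕b23⊕b25⊕b27⊕b29⊕b31 = 1⊕1⊕1⊕0⊕1⊕0⊕1⊕1⊕1⊕0⊕1⊕1⊕1⊕1⊕0⊕0 = 1
s2: b2⊕b3⊕b6⊕b7⊕b10⊕b11⊕b14⊕b15⊕b18⊕b19⊕b22⊕b23⊕b26⊕b27⊕b30⊕b31 = 1⊕1⊕0⊕0⊕0⊕0⊕1⊕1⊕1⊕0⊕1⊕1⊕0⊕1⊕0⊕0 = 0
s4: b4⊕b5⊕b6⊕b7⊕b12⊕b13⊕b14⊕b15⊕b20⊕b21⊕b22⊕b23⊕b28⊕b29⊕b30⊕b31 = 0⊕1⊕0⊕0⊕1⊕1⊕1⊕1⊕1⊕1⊕1⊕1⊕1⊕0⊕0⊕0 = 0
s8: b8⊕b9⊕b10⊕b11⊕b12⊕b13⊕b14⊕b15⊕b24⊕b25⊕b26⊕b27⊕b28⊕b29⊕b30⊕b31 = 1⊕1⊕0⊕0⊕1⊕1⊕1⊕1⊕0⊕1⊕0⊕1⊕1⊕0⊕0⊕0 = 1
s16: b16⊕b17⊕b18⊕b19⊕b20⊕b21⊕b22⊕b23⊕b24⊕b25⊕b26⊕b27⊕b28⊕b29⊕b30⊕b31 = 1⊕1⊕1⊕0⊕1⊕1⊕1⊕1⊕0⊕1⊕0⊕1⊕1⊕0⊕0⊕0 = 0
Syndrome (s16...s1) = 01001 → position 9.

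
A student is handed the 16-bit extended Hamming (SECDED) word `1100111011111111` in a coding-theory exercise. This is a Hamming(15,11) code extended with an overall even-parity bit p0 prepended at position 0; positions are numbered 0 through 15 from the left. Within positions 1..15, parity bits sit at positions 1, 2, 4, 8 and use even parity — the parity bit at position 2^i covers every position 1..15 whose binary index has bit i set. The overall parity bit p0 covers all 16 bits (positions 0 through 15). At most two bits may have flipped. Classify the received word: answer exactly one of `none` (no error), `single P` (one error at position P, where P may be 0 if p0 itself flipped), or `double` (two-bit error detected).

single 6

s1: b1⊕b3⊕b5⊕b7⊕b9⊕b11⊕b13⊕b15 = 1⊕0⊕1⊕0⊕1⊕1⊕1⊕1 = 0
s2: b2⊕b3⊕b6⊕b7⊕b10⊕b11⊕b14⊕b15 = 0⊕0⊕1⊕0⊕1⊕1⊕1⊕1 = 1
s4: b4⊕b5⊕b6⊕b7⊕b12⊕b13⊕b14⊕b15 = 1⊕1⊕1⊕0⊕1⊕1⊕1⊕1 = 1
s8: b8⊕b9⊕b10⊕b11⊕b12⊕b13⊕b14⊕b15 = 1⊕1⊕1⊕1⊕1⊕1⊕1⊕1 = 0
Syndrome (s8...s1) = 0110 → position 6.
Overall parity (XOR of all 16 bits, including p0): 1⊕1⊕0⊕0⊕1⊕1⊕1⊕0⊕1⊕1⊕1⊕1⊕1⊕1⊕1⊕1 = 1
Overall=1, syndrome position=6 → single-bit error at position 6.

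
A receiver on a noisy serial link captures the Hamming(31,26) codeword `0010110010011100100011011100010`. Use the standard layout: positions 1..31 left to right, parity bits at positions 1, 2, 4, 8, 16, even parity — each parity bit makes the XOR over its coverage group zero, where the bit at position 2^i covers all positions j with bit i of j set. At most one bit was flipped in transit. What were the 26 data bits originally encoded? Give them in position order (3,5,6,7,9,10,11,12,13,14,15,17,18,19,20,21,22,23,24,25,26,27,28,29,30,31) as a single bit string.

11101001110000011011100010

s1: b1⊕b3⊕b5⊕b7⊕b9⊕b11⊕b13⊕b15⊕b17⊕b19⊕b21⊕b23⊕b25⊕b27⊕b29⊕b31 = 0⊕1⊕1⊕0⊕1⊕0⊕1⊕0⊕1⊕0⊕1⊕0⊕1⊕0⊕0⊕0 = 1
s2: b2⊕b3⊕b6⊕b7⊕b10⊕b11⊕b14⊕b15⊕b18⊕b19⊕b22⊕b23⊕b26⊕b27⊕b30⊕b31 = 0⊕1⊕1⊕0⊕0⊕0⊕1⊕0⊕0⊕0⊕1⊕0⊕1⊕0⊕1⊕0 = 0
s4: b4⊕b5⊕b6⊕b7⊕b12⊕b13⊕b14⊕b15⊕b20⊕b21⊕b22⊕b23⊕b28⊕b29⊕b30⊕b31 = 0⊕1⊕1⊕0⊕1⊕1⊕1⊕0⊕0⊕1⊕1⊕0⊕0⊕0⊕1⊕0 = 0
s8: b8⊕b9⊕b10⊕b11⊕b12⊕b13⊕b14⊕b15⊕b24⊕b25⊕b26⊕b27⊕b28⊕b29⊕b30⊕b31 = 0⊕1⊕0⊕0⊕1⊕1⊕1⊕0⊕1⊕1⊕1⊕0⊕0⊕0⊕1⊕0 = 0
s16: b16⊕b17⊕b18⊕b19⊕b20⊕b21⊕b22⊕b23⊕b24⊕b25⊕b26⊕b27⊕b28⊕b29⊕b30⊕b31 = 0⊕1⊕0⊕0⊕0⊕1⊕1⊕0⊕1⊕1⊕1⊕0⊕0⊕0⊕1⊕0 = 1
Syndrome (s16...s1) = 10001 → position 17.
Flip bit 17: corrected codeword = 0010110010011100000011011100010
Data bits at positions 3,5,6,7,9,10,11,12,13,14,15,17,18,19,20,21,22,23,24,25,26,27,28,29,30,31: 11101001110000011011100010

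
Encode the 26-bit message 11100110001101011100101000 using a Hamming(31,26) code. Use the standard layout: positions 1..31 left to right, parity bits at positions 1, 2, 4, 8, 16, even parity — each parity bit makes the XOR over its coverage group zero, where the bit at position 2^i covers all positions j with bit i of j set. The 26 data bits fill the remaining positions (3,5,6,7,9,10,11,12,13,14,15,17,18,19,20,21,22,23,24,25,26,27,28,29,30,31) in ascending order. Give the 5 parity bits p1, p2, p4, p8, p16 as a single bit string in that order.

01111

Place data bits at non-power-of-two positions: b3=1, b5=1, b6=1, b7=0, b9=0, b10=1, b11=1, b12=0, b13=0, b14=0, b15=1, b17=1, b18=0, b19=1, b20=0, b21=1, b22=1, b23=1, b24=0, b25=0, b26=1, b27=0, b28=1, b29=0, b30=0, b31=0.
p1 = XOR of data positions {3,5,7,9,11,13,15,17,19,21,23,25,27,29,31} = 1⊕1⊕0⊕0⊕1⊕0⊕1⊕1⊕1⊕1⊕1⊕0⊕0⊕0⊕0 = 0
p2 = XOR of data positions {3,6,7,10,11,14,15,18,19,22,23,26,27,30,31} = 1⊕1⊕0⊕1⊕1⊕0⊕1⊕0⊕1⊕1⊕1⊕1⊕0⊕0⊕0 = 1
p4 = XOR of data positions {5,6,7,12,13,14,15,20,21,22,23,28,29,30,31} = 1⊕1⊕0⊕0⊕0⊕0⊕1⊕0⊕1⊕1⊕1⊕1⊕0⊕0⊕0 = 1
p8 = XOR of data positions {9,10,11,12,13,14,15,24,25,26,27,28,29,30,31} = 0⊕1⊕1⊕0⊕0⊕0⊕1⊕0⊕0⊕1⊕0⊕1⊕0⊕0⊕0 = 1
p16 = XOR of data positions {17,18,19,20,21,22,23,24,25,26,27,28,29,30,31} = 1⊕0⊕1⊕0⊕1⊕1⊕1⊕0⊕0⊕1⊕0⊕1⊕0⊕0⊕0 = 1
Parity bits p1,p2,p4,p8,p16 = 01111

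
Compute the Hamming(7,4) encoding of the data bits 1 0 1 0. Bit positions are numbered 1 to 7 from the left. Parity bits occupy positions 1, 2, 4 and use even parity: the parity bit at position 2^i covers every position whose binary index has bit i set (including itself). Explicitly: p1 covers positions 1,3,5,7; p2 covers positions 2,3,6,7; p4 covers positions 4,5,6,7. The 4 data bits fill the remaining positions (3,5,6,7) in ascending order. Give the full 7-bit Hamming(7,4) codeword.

1011010

Place data bits at non-power-of-two positions: b3=1, b5=0, b6=1, b7=0.
p1 = XOR of data positions {3,5,7} = 1⊕0⊕0 = 1
p2 = XOR of data positions {3,6,7} = 1⊕1⊕0 = 0
p4 = XOR of data positions {5,6,7} = 0⊕1⊕0 = 1
Codeword b1..b7 = 1011010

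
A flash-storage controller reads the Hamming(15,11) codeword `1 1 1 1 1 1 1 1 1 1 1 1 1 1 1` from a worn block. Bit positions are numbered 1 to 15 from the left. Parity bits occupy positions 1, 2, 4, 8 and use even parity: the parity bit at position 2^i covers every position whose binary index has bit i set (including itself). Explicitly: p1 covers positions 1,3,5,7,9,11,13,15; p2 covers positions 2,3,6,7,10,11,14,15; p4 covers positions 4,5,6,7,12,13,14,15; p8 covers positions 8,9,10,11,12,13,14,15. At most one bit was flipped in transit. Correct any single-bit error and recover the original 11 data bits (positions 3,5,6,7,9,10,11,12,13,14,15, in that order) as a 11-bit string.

11111111111

s1: b1⊕b3⊕b5⊕b7⊕b9⊕b11⊕b13⊕b15 = 1⊕1⊕1⊕1⊕1⊕1⊕1⊕1 = 0
s2: b2⊕b3⊕b6⊕b7⊕b10⊕b11⊕b14⊕b15 = 1⊕1⊕1⊕1⊕1⊕1⊕1⊕1 = 0
s4: b4⊕b5⊕b6⊕b7⊕b12⊕b13⊕b14⊕b15 = 1⊕1⊕1⊕1⊕1⊕1⊕1⊕1 = 0
s8: b8⊕b9⊕b10⊕b11⊕b12⊕b13⊕b14⊕b15 = 1⊕1⊕1⊕1⊕1⊕1⊕1⊕1 = 0
Syndrome (s8...s1) = 0000 → position 0 (no error).
No correction needed.
Data bits at positions 3,5,6,7,9,10,11,12,13,14,15: 11111111111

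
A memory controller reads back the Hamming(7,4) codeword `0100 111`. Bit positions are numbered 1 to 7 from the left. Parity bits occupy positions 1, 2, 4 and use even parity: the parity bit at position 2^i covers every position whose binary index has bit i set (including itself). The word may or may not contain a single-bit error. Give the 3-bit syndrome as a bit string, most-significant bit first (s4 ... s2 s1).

s1: b1⊕b3⊕b5⊕b7 = 0⊕0⊕1⊕1 = 0
s2: b2⊕b3⊕b6⊕b7 = 1⊕0⊕1⊕1 = 1
s4: b4⊕b5⊕b6⊕b7 = 0⊕1⊕1⊕1 = 1
Syndrome (s4...s1) = 110 → position 6.

110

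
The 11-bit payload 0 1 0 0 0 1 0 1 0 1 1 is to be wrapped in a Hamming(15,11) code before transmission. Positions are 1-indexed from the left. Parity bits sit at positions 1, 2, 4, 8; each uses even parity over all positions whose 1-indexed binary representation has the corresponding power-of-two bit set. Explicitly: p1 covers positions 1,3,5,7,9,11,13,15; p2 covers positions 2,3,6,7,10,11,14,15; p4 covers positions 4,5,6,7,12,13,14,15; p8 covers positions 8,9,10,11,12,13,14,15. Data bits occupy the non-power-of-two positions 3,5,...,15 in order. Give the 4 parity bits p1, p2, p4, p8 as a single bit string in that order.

Place data bits at non-power-of-two positions: b3=0, b5=1, b6=0, b7=0, b9=0, b10=1, b11=0, b12=1, b13=0, b14=1, b15=1.
p1 = XOR of data positions {3,5,7,9,11,13,15} = 0⊕1⊕0⊕0⊕0⊕0⊕1 = 0
p2 = XOR of data positions {3,6,7,10,11,14,15} = 0⊕0⊕0⊕1⊕0⊕1⊕1 = 1
p4 = XOR of data positions {5,6,7,12,13,14,15} = 1⊕0⊕0⊕1⊕0⊕1⊕1 = 0
p8 = XOR of data positions {9,10,11,12,13,14,15} = 0⊕1⊕0⊕1⊕0⊕1⊕1 = 0
Parity bits p1,p2,p4,p8 = 0100

0100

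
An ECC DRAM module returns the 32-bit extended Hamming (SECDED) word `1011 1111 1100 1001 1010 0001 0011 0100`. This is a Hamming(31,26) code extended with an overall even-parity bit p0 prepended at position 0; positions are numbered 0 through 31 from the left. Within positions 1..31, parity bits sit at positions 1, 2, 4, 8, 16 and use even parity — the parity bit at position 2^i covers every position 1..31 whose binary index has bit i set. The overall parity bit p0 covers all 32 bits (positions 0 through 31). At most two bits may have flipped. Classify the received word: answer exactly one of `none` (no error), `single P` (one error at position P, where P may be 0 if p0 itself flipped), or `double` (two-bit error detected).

single 10

s1: b1⊕b3⊕b5⊕b7⊕b9⊕b11⊕b13⊕b15⊕b17⊕b19⊕b21⊕b23⊕b25⊕b27⊕b29⊕b31 = 0⊕1⊕1⊕1⊕1⊕0⊕0⊕1⊕0⊕0⊕0⊕1⊕0⊕1⊕1⊕0 = 0
s2: b2⊕b3⊕b6⊕b7⊕b10⊕b11⊕b14⊕b15⊕b18⊕b19⊕b22⊕b23⊕b26⊕b27⊕b30⊕b31 = 1⊕1⊕1⊕1⊕0⊕0⊕0⊕1⊕1⊕0⊕0⊕1⊕1⊕1⊕0⊕0 = 1
s4: b4⊕b5⊕b6⊕b7⊕b12⊕b13⊕b14⊕b15⊕b20⊕b21⊕b22⊕b23⊕b28⊕b29⊕b30⊕b31 = 1⊕1⊕1⊕1⊕1⊕0⊕0⊕1⊕0⊕0⊕0⊕1⊕0⊕1⊕0⊕0 = 0
s8: b8⊕b9⊕b10⊕b11⊕b12⊕b13⊕b14⊕b15⊕b24⊕b25⊕b26⊕b27⊕b28⊕b29⊕b30⊕b31 = 1⊕1⊕0⊕0⊕1⊕0⊕0⊕1⊕0⊕0⊕1⊕1⊕0⊕1⊕0⊕0 = 1
s16: b16⊕b17⊕b18⊕b19⊕b20⊕b21⊕b22⊕b23⊕b24⊕b25⊕b26⊕b27⊕b28⊕b29⊕b30⊕b31 = 1⊕0⊕1⊕0⊕0⊕0⊕0⊕1⊕0⊕0⊕1⊕1⊕0⊕1⊕0⊕0 = 0
Syndrome (s16...s1) = 01010 → position 10.
Overall parity (XOR of all 32 bits, including p0): 1⊕0⊕1⊕1⊕1⊕1⊕1⊕1⊕1⊕1⊕0⊕0⊕1⊕0⊕0⊕1⊕1⊕0⊕1⊕0⊕0⊕0⊕0⊕1⊕0⊕0⊕1⊕1⊕0⊕1⊕0⊕0 = 1
Overall=1, syndrome position=10 → single-bit error at position 10.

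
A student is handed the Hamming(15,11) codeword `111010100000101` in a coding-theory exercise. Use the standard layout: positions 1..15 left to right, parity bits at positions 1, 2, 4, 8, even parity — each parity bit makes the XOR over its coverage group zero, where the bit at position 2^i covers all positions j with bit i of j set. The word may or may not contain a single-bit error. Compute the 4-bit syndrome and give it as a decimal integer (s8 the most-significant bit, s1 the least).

s1: b1⊕b3⊕b5⊕b7⊕b9⊕b11⊕b13⊕b15 = 1⊕1⊕1⊕1⊕0⊕0⊕1⊕1 = 0
s2: b2⊕b3⊕b6⊕b7⊕b10⊕b11⊕b14⊕b15 = 1⊕1⊕0⊕1⊕0⊕0⊕0⊕1 = 0
s4: b4⊕b5⊕b6⊕b7⊕b12⊕b13⊕b14⊕b15 = 0⊕1⊕0⊕1⊕0⊕1⊕0⊕1 = 0
s8: b8⊕b9⊕b10⊕b11⊕b12⊕b13⊕b14⊕b15 = 0⊕0⊕0⊕0⊕0⊕1⊕0⊕1 = 0
Syndrome (s8...s1) = 0000 → position 0 (no error).

0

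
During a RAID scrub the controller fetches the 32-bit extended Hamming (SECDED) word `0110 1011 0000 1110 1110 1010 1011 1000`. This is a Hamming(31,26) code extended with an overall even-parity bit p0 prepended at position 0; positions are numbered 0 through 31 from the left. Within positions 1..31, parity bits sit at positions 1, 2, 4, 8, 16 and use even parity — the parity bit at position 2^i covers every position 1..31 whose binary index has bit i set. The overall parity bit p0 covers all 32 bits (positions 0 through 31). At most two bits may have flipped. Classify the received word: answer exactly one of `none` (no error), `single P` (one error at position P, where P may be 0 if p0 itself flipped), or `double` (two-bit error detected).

single 29

s1: b1⊕b3⊕b5⊕b7⊕b9⊕b11⊕b13⊕b15⊕b17⊕b19⊕b21⊕b23⊕b25⊕b27⊕b29⊕b31 = 1⊕0⊕0⊕1⊕0⊕0⊕1⊕0⊕1⊕0⊕0⊕0⊕0⊕1⊕0⊕0 = 1
s2: b2⊕b3⊕b6⊕b7⊕b10⊕b11⊕b14⊕b15⊕b18⊕b19⊕b22⊕b23⊕b26⊕b27⊕b30⊕b31 = 1⊕0⊕1⊕1⊕0⊕0⊕1⊕0⊕1⊕0⊕1⊕0⊕1⊕1⊕0⊕0 = 0
s4: b4⊕b5⊕b6⊕b7⊕b12⊕b13⊕b14⊕b15⊕b20⊕b21⊕b22⊕b23⊕b28⊕b29⊕b30⊕b31 = 1⊕0⊕1⊕1⊕1⊕1⊕1⊕0⊕1⊕0⊕1⊕0⊕1⊕0⊕0⊕0 = 1
s8: b8⊕b9⊕b10⊕b11⊕b12⊕b13⊕b14⊕b15⊕b24⊕b25⊕b26⊕b27⊕b28⊕b29⊕b30⊕b31 = 0⊕0⊕0⊕0⊕1⊕1⊕1⊕0⊕1⊕0⊕1⊕1⊕1⊕0⊕0⊕0 = 1
s16: b16⊕b17⊕b18⊕b19⊕b20⊕b21⊕b22⊕b23⊕b24⊕b25⊕b26⊕b27⊕b28⊕b29⊕b30⊕b31 = 1⊕1⊕1⊕0⊕1⊕0⊕1⊕0⊕1⊕0⊕1⊕1⊕1⊕0⊕0⊕0 = 1
Syndrome (s16...s1) = 11101 → position 29.
Overall parity (XOR of all 32 bits, including p0): 0⊕1⊕1⊕0⊕1⊕0⊕1⊕1⊕0⊕0⊕0⊕0⊕1⊕1⊕1⊕0⊕1⊕1⊕1⊕0⊕1⊕0⊕1⊕0⊕1⊕0⊕1⊕1⊕1⊕0⊕0⊕0 = 1
Overall=1, syndrome position=29 → single-bit error at position 29.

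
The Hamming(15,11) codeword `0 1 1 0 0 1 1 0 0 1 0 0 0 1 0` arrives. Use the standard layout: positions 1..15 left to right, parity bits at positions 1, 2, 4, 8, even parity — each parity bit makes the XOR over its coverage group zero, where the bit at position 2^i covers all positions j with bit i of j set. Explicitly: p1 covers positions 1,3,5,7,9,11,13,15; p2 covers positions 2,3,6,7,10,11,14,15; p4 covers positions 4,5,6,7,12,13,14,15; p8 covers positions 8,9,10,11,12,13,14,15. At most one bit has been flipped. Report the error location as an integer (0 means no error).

s1: b1⊕b3⊕b5⊕b7⊕b9⊕b11⊕b13⊕b15 = 0⊕1⊕0⊕1⊕0⊕0⊕0⊕0 = 0
s2: b2⊕b3⊕b6⊕b7⊕b10⊕b11⊕b14⊕b15 = 1⊕1⊕1⊕1⊕1⊕0⊕1⊕0 = 0
s4: b4⊕b5⊕b6⊕b7⊕b12⊕b13⊕b14⊕b15 = 0⊕0⊕1⊕1⊕0⊕0⊕1⊕0 = 1
s8: b8⊕b9⊕b10⊕b11⊕b12⊕b13⊕b14⊕b15 = 0⊕0⊕1⊕0⊕0⊕0⊕1⊕0 = 0
Syndrome (s8...s1) = 0100 → position 4.

4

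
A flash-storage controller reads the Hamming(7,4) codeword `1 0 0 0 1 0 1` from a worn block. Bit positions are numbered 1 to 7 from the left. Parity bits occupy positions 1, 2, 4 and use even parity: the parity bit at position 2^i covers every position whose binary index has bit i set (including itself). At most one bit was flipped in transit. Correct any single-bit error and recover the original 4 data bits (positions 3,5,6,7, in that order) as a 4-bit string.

s1: b1⊕b3⊕b5⊕b7 = 1⊕0⊕1⊕1 = 1
s2: b2⊕b3⊕b6⊕b7 = 0⊕0⊕0⊕1 = 1
s4: b4⊕b5⊕b6⊕b7 = 0⊕1⊕0⊕1 = 0
Syndrome (s4...s1) = 011 → position 3.
Flip bit 3: corrected codeword = 1010101
Data bits at positions 3,5,6,7: 1101

1101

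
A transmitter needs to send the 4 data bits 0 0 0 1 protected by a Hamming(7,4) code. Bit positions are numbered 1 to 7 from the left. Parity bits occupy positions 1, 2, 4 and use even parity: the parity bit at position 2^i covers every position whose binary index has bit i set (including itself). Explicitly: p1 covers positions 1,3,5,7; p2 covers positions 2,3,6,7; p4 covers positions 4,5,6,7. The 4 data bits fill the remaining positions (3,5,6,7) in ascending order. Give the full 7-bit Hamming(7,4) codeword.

Place data bits at non-power-of-two positions: b3=0, b5=0, b6=0, b7=1.
p1 = XOR of data positions {3,5,7} = 0⊕0⊕1 = 1
p2 = XOR of data positions {3,6,7} = 0⊕0⊕1 = 1
p4 = XOR of data positions {5,6,7} = 0⊕0⊕1 = 1
Codeword b1..b7 = 1101001

1101001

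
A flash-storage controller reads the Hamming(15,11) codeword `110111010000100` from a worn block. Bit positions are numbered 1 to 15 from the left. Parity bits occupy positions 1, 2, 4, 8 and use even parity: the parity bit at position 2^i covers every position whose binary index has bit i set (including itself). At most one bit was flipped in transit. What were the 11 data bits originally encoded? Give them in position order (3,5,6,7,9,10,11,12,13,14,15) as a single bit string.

01100000100

s1: b1⊕b3⊕b5⊕b7⊕b9⊕b11⊕b13⊕b15 = 1⊕0⊕1⊕0⊕0⊕0⊕1⊕0 = 1
s2: b2⊕b3⊕b6⊕b7⊕b10⊕b11⊕b14⊕b15 = 1⊕0⊕1⊕0⊕0⊕0⊕0⊕0 = 0
s4: b4⊕b5⊕b6⊕b7⊕b12⊕b13⊕b14⊕b15 = 1⊕1⊕1⊕0⊕0⊕1⊕0⊕0 = 0
s8: b8⊕b9⊕b10⊕b11⊕b12⊕b13⊕b14⊕b15 = 1⊕0⊕0⊕0⊕0⊕1⊕0⊕0 = 0
Syndrome (s8...s1) = 0001 → position 1.
Flip bit 1: corrected codeword = 010111010000100
Data bits at positions 3,5,6,7,9,10,11,12,13,14,15: 01100000100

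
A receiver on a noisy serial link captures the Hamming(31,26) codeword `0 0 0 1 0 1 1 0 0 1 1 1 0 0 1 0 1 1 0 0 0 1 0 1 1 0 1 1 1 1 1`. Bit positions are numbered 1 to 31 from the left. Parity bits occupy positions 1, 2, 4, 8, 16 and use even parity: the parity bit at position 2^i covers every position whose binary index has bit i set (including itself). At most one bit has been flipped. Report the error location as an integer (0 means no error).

s1: b1⊕b3⊕b5⊕b7⊕b9⊕b11⊕b13⊕b15⊕b17⊕b19⊕b21⊕b23⊕b25⊕b27⊕b29⊕b31 = 0⊕0⊕0⊕1⊕0⊕1⊕0⊕1⊕1⊕0⊕0⊕0⊕1⊕1⊕1⊕1 = 0
s2: b2⊕b3⊕b6⊕b7⊕b10⊕b11⊕b14⊕b15⊕b18⊕b19⊕b22⊕b23⊕b26⊕b27⊕b30⊕b31 = 0⊕0⊕1⊕1⊕1⊕1⊕0⊕1⊕1⊕0⊕1⊕0⊕0⊕1⊕1⊕1 = 0
s4: b4⊕b5⊕b6⊕b7⊕b12⊕b13⊕b14⊕b15⊕b20⊕b21⊕b22⊕b23⊕b28⊕b29⊕b30⊕b31 = 1⊕0⊕1⊕1⊕1⊕0⊕0⊕1⊕0⊕0⊕1⊕0⊕1⊕1⊕1⊕1 = 0
s8: b8⊕b9⊕b10⊕b11⊕b12⊕b13⊕b14⊕b15⊕b24⊕b25⊕b26⊕b27⊕b28⊕b29⊕b30⊕b31 = 0⊕0⊕1⊕1⊕1⊕0⊕0⊕1⊕1⊕1⊕0⊕1⊕1⊕1⊕1⊕1 = 1
s16: b16⊕b17⊕b18⊕b19⊕b20⊕b21⊕b22⊕b23⊕b24⊕b25⊕b26⊕b27⊕b28⊕b29⊕b30⊕b31 = 0⊕1⊕1⊕0⊕0⊕0⊕1⊕0⊕1⊕1⊕0⊕1⊕1⊕1⊕1⊕1 = 0
Syndrome (s16...s1) = 01000 → position 8.

8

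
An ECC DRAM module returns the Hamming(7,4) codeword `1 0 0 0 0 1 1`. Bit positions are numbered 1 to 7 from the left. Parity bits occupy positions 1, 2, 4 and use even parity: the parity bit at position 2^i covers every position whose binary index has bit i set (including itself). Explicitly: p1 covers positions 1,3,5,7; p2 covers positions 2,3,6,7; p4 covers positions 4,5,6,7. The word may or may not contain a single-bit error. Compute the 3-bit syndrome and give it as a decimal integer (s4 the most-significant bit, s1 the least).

s1: b1⊕b3⊕b5⊕b7 = 1⊕0⊕0⊕1 = 0
s2: b2⊕b3⊕b6⊕b7 = 0⊕0⊕1⊕1 = 0
s4: b4⊕b5⊕b6⊕b7 = 0⊕0⊕1⊕1 = 0
Syndrome (s4...s1) = 000 → position 0 (no error).

0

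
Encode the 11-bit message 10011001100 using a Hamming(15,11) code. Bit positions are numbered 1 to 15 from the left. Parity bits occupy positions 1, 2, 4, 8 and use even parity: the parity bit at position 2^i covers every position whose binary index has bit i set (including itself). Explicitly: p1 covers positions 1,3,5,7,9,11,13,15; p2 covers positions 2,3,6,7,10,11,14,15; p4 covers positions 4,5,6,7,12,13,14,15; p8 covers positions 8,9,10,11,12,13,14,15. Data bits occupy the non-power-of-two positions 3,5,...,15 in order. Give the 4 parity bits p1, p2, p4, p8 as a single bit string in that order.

0011

Place data bits at non-power-of-two positions: b3=1, b5=0, b6=0, b7=1, b9=1, b10=0, b11=0, b12=1, b13=1, b14=0, b15=0.
p1 = XOR of data positions {3,5,7,9,11,13,15} = 1⊕0⊕1⊕1⊕0⊕1⊕0 = 0
p2 = XOR of data positions {3,6,7,10,11,14,15} = 1⊕0⊕1⊕0⊕0⊕0⊕0 = 0
p4 = XOR of data positions {5,6,7,12,13,14,15} = 0⊕0⊕1⊕1⊕1⊕0⊕0 = 1
p8 = XOR of data positions {9,10,11,12,13,14,15} = 1⊕0⊕0⊕1⊕1⊕0⊕0 = 1
Parity bits p1,p2,p4,p8 = 0011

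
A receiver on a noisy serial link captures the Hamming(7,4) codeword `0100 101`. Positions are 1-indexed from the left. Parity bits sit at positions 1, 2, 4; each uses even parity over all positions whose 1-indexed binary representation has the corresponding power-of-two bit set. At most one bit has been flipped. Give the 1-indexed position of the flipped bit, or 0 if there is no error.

s1: b1⊕b3⊕b5⊕b7 = 0⊕0⊕1⊕1 = 0
s2: b2⊕b3⊕b6⊕b7 = 1⊕0⊕0⊕1 = 0
s4: b4⊕b5⊕b6⊕b7 = 0⊕1⊕0⊕1 = 0
Syndrome (s4...s1) = 000 → position 0 (no error).

0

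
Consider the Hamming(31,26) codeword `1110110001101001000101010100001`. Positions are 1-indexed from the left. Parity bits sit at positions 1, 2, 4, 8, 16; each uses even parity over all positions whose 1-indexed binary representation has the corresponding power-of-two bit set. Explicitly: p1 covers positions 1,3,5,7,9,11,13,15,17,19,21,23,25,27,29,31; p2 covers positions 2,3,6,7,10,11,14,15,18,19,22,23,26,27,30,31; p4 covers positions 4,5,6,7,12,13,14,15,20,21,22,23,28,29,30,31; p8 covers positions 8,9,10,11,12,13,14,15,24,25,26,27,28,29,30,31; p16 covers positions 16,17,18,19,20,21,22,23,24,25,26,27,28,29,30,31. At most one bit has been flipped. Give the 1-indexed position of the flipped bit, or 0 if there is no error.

0

s1: b1⊕b3⊕b5⊕b7⊕b9⊕b11⊕b13⊕b15⊕b17⊕b19⊕b21⊕b23⊕b25⊕b27⊕b29⊕b31 = 1⊕1⊕1⊕0⊕0⊕1⊕1⊕0⊕0⊕0⊕0⊕0⊕0⊕0⊕0⊕1 = 0
s2: b2⊕b3⊕b6⊕b7⊕b10⊕b11⊕b14⊕b15⊕b18⊕b19⊕b22⊕b23⊕b26⊕b27⊕b30⊕b31 = 1⊕1⊕1⊕0⊕1⊕1⊕0⊕0⊕0⊕0⊕1⊕0⊕1⊕0⊕0⊕1 = 0
s4: b4⊕b5⊕b6⊕b7⊕b12⊕b13⊕b14⊕b15⊕b20⊕b21⊕b22⊕b23⊕b28⊕b29⊕b30⊕b31 = 0⊕1⊕1⊕0⊕0⊕1⊕0⊕0⊕1⊕0⊕1⊕0⊕0⊕0⊕0⊕1 = 0
s8: b8⊕b9⊕b10⊕b11⊕b12⊕b13⊕b14⊕b15⊕b24⊕b25⊕b26⊕b27⊕b28⊕b29⊕b30⊕b31 = 0⊕0⊕1⊕1⊕0⊕1⊕0⊕0⊕1⊕0⊕1⊕0⊕0⊕0⊕0⊕1 = 0
s16: b16⊕b17⊕b18⊕b19⊕b20⊕b21⊕b22⊕b23⊕b24⊕b25⊕b26⊕b27⊕b28⊕b29⊕b30⊕b31 = 1⊕0⊕0⊕0⊕1⊕0⊕1⊕0⊕1⊕0⊕1⊕0⊕0⊕0⊕0⊕1 = 0
Syndrome (s16...s1) = 00000 → position 0 (no error).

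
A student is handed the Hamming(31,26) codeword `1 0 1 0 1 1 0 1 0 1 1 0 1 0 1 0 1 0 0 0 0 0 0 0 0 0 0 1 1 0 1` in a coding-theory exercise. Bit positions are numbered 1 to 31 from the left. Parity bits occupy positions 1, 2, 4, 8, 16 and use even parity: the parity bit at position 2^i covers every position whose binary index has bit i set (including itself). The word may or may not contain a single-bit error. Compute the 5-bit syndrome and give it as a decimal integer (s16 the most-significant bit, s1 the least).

s1: b1⊕b3⊕b5⊕b7⊕b9⊕b11⊕b13⊕b15⊕b17⊕b19⊕b21⊕b23⊕b25⊕b27⊕b29⊕b31 = 1⊕1⊕1⊕0⊕0⊕1⊕1⊕1⊕1⊕0⊕0⊕0⊕0⊕0⊕1⊕1 = 1
s2: b2⊕b3⊕b6⊕b7⊕b10⊕b11⊕b14⊕b15⊕b18⊕b19⊕b22⊕b23⊕b26⊕b27⊕b30⊕b31 = 0⊕1⊕1⊕0⊕1⊕1⊕0⊕1⊕0⊕0⊕0⊕0⊕0⊕0⊕0⊕1 = 0
s4: b4⊕b5⊕b6⊕b7⊕b12⊕b13⊕b14⊕b15⊕b20⊕b21⊕b22⊕b23⊕b28⊕b29⊕b30⊕b31 = 0⊕1⊕1⊕0⊕0⊕1⊕0⊕1⊕0⊕0⊕0⊕0⊕1⊕1⊕0⊕1 = 1
s8: b8⊕b9⊕b10⊕b11⊕b12⊕b13⊕b14⊕b15⊕b24⊕b25⊕b26⊕b27⊕b28⊕b29⊕b30⊕b31 = 1⊕0⊕1⊕1⊕0⊕1⊕0⊕1⊕0⊕0⊕0⊕0⊕1⊕1⊕0⊕1 = 0
s16: b16⊕b17⊕b18⊕b19⊕b20⊕b21⊕b22⊕b23⊕b24⊕b25⊕b26⊕b27⊕b28⊕b29⊕b30⊕b31 = 0⊕1⊕0⊕0⊕0⊕0⊕0⊕0⊕0⊕0⊕0⊕0⊕1⊕1⊕0⊕1 = 0
Syndrome (s16...s1) = 00101 → position 5.

5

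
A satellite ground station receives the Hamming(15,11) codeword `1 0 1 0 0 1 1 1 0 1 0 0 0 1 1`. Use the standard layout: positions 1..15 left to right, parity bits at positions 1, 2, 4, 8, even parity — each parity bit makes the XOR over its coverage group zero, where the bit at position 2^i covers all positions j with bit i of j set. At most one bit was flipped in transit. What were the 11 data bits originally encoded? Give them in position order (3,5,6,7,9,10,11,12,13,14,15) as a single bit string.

10110100011

s1: b1⊕b3⊕b5⊕b7⊕b9⊕b11⊕b13⊕b15 = 1⊕1⊕0⊕1⊕0⊕0⊕0⊕1 = 0
s2: b2⊕b3⊕b6⊕b7⊕b10⊕b11⊕b14⊕b15 = 0⊕1⊕1⊕1⊕1⊕0⊕1⊕1 = 0
s4: b4⊕b5⊕b6⊕b7⊕b12⊕b13⊕b14⊕b15 = 0⊕0⊕1⊕1⊕0⊕0⊕1⊕1 = 0
s8: b8⊕b9⊕b10⊕b11⊕b12⊕b13⊕b14⊕b15 = 1⊕0⊕1⊕0⊕0⊕0⊕1⊕1 = 0
Syndrome (s8...s1) = 0000 → position 0 (no error).
No correction needed.
Data bits at positions 3,5,6,7,9,10,11,12,13,14,15: 10110100011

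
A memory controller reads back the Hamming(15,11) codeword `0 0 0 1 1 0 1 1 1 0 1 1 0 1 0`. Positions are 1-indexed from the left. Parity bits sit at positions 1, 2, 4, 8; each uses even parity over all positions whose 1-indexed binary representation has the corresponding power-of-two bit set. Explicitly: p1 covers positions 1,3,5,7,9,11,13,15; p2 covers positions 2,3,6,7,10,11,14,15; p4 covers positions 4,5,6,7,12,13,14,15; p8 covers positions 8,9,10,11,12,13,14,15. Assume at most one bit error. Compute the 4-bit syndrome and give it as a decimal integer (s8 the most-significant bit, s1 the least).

s1: b1⊕b3⊕b5⊕b7⊕b9⊕b11⊕b13⊕b15 = 0⊕0⊕1⊕1⊕1⊕1⊕0⊕0 = 0
s2: b2⊕b3⊕b6⊕b7⊕b10⊕b11⊕b14⊕b15 = 0⊕0⊕0⊕1⊕0⊕1⊕1⊕0 = 1
s4: b4⊕b5⊕b6⊕b7⊕b12⊕b13⊕b14⊕b15 = 1⊕1⊕0⊕1⊕1⊕0⊕1⊕0 = 1
s8: b8⊕b9⊕b10⊕b11⊕b12⊕b13⊕b14⊕b15 = 1⊕1⊕0⊕1⊕1⊕0⊕1⊕0 = 1
Syndrome (s8...s1) = 1110 → position 14.

14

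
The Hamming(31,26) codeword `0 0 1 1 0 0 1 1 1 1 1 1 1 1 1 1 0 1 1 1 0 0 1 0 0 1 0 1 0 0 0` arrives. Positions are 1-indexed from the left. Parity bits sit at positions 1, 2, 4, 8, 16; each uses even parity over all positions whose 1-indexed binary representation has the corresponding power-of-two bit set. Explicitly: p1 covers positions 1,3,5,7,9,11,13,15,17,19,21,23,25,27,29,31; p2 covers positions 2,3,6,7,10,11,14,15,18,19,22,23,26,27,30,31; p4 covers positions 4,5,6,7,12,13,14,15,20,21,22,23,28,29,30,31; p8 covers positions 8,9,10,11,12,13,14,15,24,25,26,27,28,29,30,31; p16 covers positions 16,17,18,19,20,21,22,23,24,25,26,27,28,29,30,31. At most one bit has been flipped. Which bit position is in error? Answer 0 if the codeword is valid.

20

s1: b1⊕b3⊕b5⊕b7⊕b9⊕b11⊕b13⊕b15⊕b17⊕b19⊕b21⊕b23⊕b25⊕b27⊕b29⊕b31 = 0⊕1⊕0⊕1⊕1⊕1⊕1⊕1⊕0⊕1⊕0⊕1⊕0⊕0⊕0⊕0 = 0
s2: b2⊕b3⊕b6⊕b7⊕b10⊕b11⊕b14⊕b15⊕b18⊕b19⊕b22⊕b23⊕b26⊕b27⊕b30⊕b31 = 0⊕1⊕0⊕1⊕1⊕1⊕1⊕1⊕1⊕1⊕0⊕1⊕1⊕0⊕0⊕0 = 0
s4: b4⊕b5⊕b6⊕b7⊕b12⊕b13⊕b14⊕b15⊕b20⊕b21⊕b22⊕b23⊕b28⊕b29⊕b30⊕b31 = 1⊕0⊕0⊕1⊕1⊕1⊕1⊕1⊕1⊕0⊕0⊕1⊕1⊕0⊕0⊕0 = 1
s8: b8⊕b9⊕b10⊕b11⊕b12⊕b13⊕b14⊕b15⊕b24⊕b25⊕b26⊕b27⊕b28⊕b29⊕b30⊕b31 = 1⊕1⊕1⊕1⊕1⊕1⊕1⊕1⊕0⊕0⊕1⊕0⊕1⊕0⊕0⊕0 = 0
s16: b16⊕b17⊕b18⊕b19⊕b20⊕b21⊕b22⊕b23⊕b24⊕b25⊕b26⊕b27⊕b28⊕b29⊕b30⊕b31 = 1⊕0⊕1⊕1⊕1⊕0⊕0⊕1⊕0⊕0⊕1⊕0⊕1⊕0⊕0⊕0 = 1
Syndrome (s16...s1) = 10100 → position 20.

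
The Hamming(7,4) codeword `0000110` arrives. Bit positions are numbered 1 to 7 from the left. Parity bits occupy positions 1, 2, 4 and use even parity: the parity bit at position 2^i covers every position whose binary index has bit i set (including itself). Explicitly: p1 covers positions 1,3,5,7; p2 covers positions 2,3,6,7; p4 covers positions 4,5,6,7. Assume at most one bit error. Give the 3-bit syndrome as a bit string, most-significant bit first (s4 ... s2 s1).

s1: b1⊕b3⊕b5⊕b7 = 0⊕0⊕1⊕0 = 1
s2: b2⊕b3⊕b6⊕b7 = 0⊕0⊕1⊕0 = 1
s4: b4⊕b5⊕b6⊕b7 = 0⊕1⊕1⊕0 = 0
Syndrome (s4...s1) = 011 → position 3.

011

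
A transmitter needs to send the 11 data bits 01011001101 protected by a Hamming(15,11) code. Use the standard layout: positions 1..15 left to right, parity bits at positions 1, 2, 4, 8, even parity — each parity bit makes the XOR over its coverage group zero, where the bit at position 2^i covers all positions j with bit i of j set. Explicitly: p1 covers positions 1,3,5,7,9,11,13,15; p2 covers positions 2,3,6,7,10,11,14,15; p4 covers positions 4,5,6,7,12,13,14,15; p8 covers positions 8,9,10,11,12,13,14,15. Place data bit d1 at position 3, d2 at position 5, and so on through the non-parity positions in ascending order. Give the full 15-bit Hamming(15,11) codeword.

100110101001101

Place data bits at non-power-of-two positions: b3=0, b5=1, b6=0, b7=1, b9=1, b10=0, b11=0, b12=1, b13=1, b14=0, b15=1.
p1 = XOR of data positions {3,5,7,9,11,13,15} = 0⊕1⊕1⊕1⊕0⊕1⊕1 = 1
p2 = XOR of data positions {3,6,7,10,11,14,15} = 0⊕0⊕1⊕0⊕0⊕0⊕1 = 0
p4 = XOR of data positions {5,6,7,12,13,14,15} = 1⊕0⊕1⊕1⊕1⊕0⊕1 = 1
p8 = XOR of data positions {9,10,11,12,13,14,15} = 1⊕0⊕0⊕1⊕1⊕0⊕1 = 0
Codeword b1..b15 = 100110101001101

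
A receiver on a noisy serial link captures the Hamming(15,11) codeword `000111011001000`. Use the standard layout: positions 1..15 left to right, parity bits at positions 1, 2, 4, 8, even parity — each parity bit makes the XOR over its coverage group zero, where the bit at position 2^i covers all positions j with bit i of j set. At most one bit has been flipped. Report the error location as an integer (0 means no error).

s1: b1⊕b3⊕b5⊕b7⊕b9⊕b11⊕b13⊕b15 = 0⊕0⊕1⊕0⊕1⊕0⊕0⊕0 = 0
s2: b2⊕b3⊕b6⊕b7⊕b10⊕b11⊕b14⊕b15 = 0⊕0⊕1⊕0⊕0⊕0⊕0⊕0 = 1
s4: b4⊕b5⊕b6⊕b7⊕b12⊕b13⊕b14⊕b15 = 1⊕1⊕1⊕0⊕1⊕0⊕0⊕0 = 0
s8: b8⊕b9⊕b10⊕b11⊕b12⊕b13⊕b14⊕b15 = 1⊕1⊕0⊕0⊕1⊕0⊕0⊕0 = 1
Syndrome (s8...s1) = 1010 → position 10.

10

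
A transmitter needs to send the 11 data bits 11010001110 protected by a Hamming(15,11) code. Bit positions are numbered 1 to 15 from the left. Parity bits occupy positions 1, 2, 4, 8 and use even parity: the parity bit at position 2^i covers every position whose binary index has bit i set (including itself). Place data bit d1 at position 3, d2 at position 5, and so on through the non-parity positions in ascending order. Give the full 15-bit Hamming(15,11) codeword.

Place data bits at non-power-of-two positions: b3=1, b5=1, b6=0, b7=1, b9=0, b10=0, b11=0, b12=1, b13=1, b14=1, b15=0.
p1 = XOR of data positions {3,5,7,9,11,13,15} = 1⊕1⊕1⊕0⊕0⊕1⊕0 = 0
p2 = XOR of data positions {3,6,7,10,11,14,15} = 1⊕0⊕1⊕0⊕0⊕1⊕0 = 1
p4 = XOR of data positions {5,6,7,12,13,14,15} = 1⊕0⊕1⊕1⊕1⊕1⊕0 = 1
p8 = XOR of data positions {9,10,11,12,13,14,15} = 0⊕0⊕0⊕1⊕1⊕1⊕0 = 1
Codeword b1..b15 = 011110110001110

011110110001110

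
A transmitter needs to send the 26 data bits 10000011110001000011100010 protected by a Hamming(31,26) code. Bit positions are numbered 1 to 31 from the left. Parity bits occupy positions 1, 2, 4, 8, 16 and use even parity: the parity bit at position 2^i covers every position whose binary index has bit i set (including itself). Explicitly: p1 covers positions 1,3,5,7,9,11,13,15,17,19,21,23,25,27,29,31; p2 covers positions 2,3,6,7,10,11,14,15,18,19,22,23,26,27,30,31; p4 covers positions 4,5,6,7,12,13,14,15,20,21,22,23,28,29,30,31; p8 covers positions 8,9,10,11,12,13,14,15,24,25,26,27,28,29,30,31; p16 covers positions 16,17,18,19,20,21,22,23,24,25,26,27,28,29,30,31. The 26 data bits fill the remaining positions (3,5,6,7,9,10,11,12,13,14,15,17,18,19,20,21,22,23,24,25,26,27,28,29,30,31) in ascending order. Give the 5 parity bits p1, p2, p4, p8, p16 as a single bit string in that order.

10001

Place data bits at non-power-of-two positions: b3=1, b5=0, b6=0, b7=0, b9=0, b10=0, b11=1, b12=1, b13=1, b14=1, b15=0, b17=0, b18=0, b19=1, b20=0, b21=0, b22=0, b23=0, b24=1, b25=1, b26=1, b27=0, b28=0, b29=0, b30=1, b31=0.
p1 = XOR of data positions {3,5,7,9,11,13,15,17,19,21,23,25,27,29,31} = 1⊕0⊕0⊕0⊕1⊕1⊕0⊕0⊕1⊕0⊕0⊕1⊕0⊕0⊕0 = 1
p2 = XOR of data positions {3,6,7,10,11,14,15,18,19,22,23,26,27,30,31} = 1⊕0⊕0⊕0⊕1⊕1⊕0⊕0⊕1⊕0⊕0⊕1⊕0⊕1⊕0 = 0
p4 = XOR of data positions {5,6,7,12,13,14,15,20,21,22,23,28,29,30,31} = 0⊕0⊕0⊕1⊕1⊕1⊕0⊕0⊕0⊕0⊕0⊕0⊕0⊕1⊕0 = 0
p8 = XOR of data positions {9,10,11,12,13,14,15,24,25,26,27,28,29,30,31} = 0⊕0⊕1⊕1⊕1⊕1⊕0⊕1⊕1⊕1⊕0⊕0⊕0⊕1⊕0 = 0
p16 = XOR of data positions {17,18,19,20,21,22,23,24,25,26,27,28,29,30,31} = 0⊕0⊕1⊕0⊕0⊕0⊕0⊕1⊕1⊕1⊕0⊕0⊕0⊕1⊕0 = 1
Parity bits p1,p2,p4,p8,p16 = 10001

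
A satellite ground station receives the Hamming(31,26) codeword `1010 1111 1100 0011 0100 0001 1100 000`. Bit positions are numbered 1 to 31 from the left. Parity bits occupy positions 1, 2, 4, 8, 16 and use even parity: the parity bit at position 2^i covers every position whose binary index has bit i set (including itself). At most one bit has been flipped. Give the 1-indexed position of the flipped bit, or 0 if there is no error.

s1: b1⊕b3⊕b5⊕b7⊕b9⊕b11⊕b13⊕b15⊕b17⊕b19⊕b21⊕b23⊕b25⊕b27⊕b29⊕b31 = 1⊕1⊕1⊕1⊕1⊕0⊕0⊕1⊕0⊕0⊕0⊕0⊕1⊕0⊕0⊕0 = 1
s2: b2⊕b3⊕b6⊕b7⊕b10⊕b11⊕b14⊕b15⊕b18⊕b19⊕b22⊕b23⊕b26⊕b27⊕b30⊕b31 = 0⊕1⊕1⊕1⊕1⊕0⊕0⊕1⊕1⊕0⊕0⊕0⊕1⊕0⊕0⊕0 = 1
s4: b4⊕b5⊕b6⊕b7⊕b12⊕b13⊕b14⊕b15⊕b20⊕b21⊕b22⊕b23⊕b28⊕b29⊕b30⊕b31 = 0⊕1⊕1⊕1⊕0⊕0⊕0⊕1⊕0⊕0⊕0⊕0⊕0⊕0⊕0⊕0 = 0
s8: b8⊕b9⊕b10⊕b11⊕b12⊕b13⊕b14⊕b15⊕b24⊕b25⊕b26⊕b27⊕b28⊕b29⊕b30⊕b31 = 1⊕1⊕1⊕0⊕0⊕0⊕0⊕1⊕1⊕1⊕1⊕0⊕0⊕0⊕0⊕0 = 1
s16: b16⊕b17⊕b18⊕b19⊕b20⊕b21⊕b22⊕b23⊕b24⊕b25⊕b26⊕b27⊕b28⊕b29⊕b30⊕b31 = 1⊕0⊕1⊕0⊕0⊕0⊕0⊕0⊕1⊕1⊕1⊕0⊕0⊕0⊕0⊕0 = 1
Syndrome (s16...s1) = 11011 → position 27.

27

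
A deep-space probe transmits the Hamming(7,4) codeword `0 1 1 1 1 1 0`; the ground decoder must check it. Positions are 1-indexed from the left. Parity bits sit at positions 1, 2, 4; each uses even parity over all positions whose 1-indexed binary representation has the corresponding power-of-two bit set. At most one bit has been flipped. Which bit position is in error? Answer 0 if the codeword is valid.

s1: b1⊕b3⊕b5⊕b7 = 0⊕1⊕1⊕0 = 0
s2: b2⊕b3⊕b6⊕b7 = 1⊕1⊕1⊕0 = 1
s4: b4⊕b5⊕b6⊕b7 = 1⊕1⊕1⊕0 = 1
Syndrome (s4...s1) = 110 → position 6.

6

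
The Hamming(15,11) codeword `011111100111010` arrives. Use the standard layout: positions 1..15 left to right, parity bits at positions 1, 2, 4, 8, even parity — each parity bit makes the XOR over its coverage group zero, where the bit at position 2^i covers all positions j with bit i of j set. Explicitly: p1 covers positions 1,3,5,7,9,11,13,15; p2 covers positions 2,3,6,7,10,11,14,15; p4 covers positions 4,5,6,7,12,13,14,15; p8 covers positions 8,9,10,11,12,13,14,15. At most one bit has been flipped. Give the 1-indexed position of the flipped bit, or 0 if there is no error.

s1: b1⊕b3⊕b5⊕b7⊕b9⊕b11⊕b13⊕b15 = 0⊕1⊕1⊕1⊕0⊕1⊕0⊕0 = 0
s2: b2⊕b3⊕b6⊕b7⊕b10⊕b11⊕b14⊕b15 = 1⊕1⊕1⊕1⊕1⊕1⊕1⊕0 = 1
s4: b4⊕b5⊕b6⊕b7⊕b12⊕b13⊕b14⊕b15 = 1⊕1⊕1⊕1⊕1⊕0⊕1⊕0 = 0
s8: b8⊕b9⊕b10⊕b11⊕b12⊕b13⊕b14⊕b15 = 0⊕0⊕1⊕1⊕1⊕0⊕1⊕0 = 0
Syndrome (s8...s1) = 0010 → position 2.

2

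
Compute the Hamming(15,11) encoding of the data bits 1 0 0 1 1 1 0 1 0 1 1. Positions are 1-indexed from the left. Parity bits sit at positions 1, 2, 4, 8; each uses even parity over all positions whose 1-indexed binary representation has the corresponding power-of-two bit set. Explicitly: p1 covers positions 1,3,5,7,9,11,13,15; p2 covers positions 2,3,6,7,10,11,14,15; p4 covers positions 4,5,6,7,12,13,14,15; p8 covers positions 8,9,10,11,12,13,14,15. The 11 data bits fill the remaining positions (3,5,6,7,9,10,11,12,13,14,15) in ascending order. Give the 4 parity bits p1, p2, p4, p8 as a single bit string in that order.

0101

Place data bits at non-power-of-two positions: b3=1, b5=0, b6=0, b7=1, b9=1, b10=1, b11=0, b12=1, b13=0, b14=1, b15=1.
p1 = XOR of data positions {3,5,7,9,11,13,15} = 1⊕0⊕1⊕1⊕0⊕0⊕1 = 0
p2 = XOR of data positions {3,6,7,10,11,14,15} = 1⊕0⊕1⊕1⊕0⊕1⊕1 = 1
p4 = XOR of data positions {5,6,7,12,13,14,15} = 0⊕0⊕1⊕1⊕0⊕1⊕1 = 0
p8 = XOR of data positions {9,10,11,12,13,14,15} = 1⊕1⊕0⊕1⊕0⊕1⊕1 = 1
Parity bits p1,p2,p4,p8 = 0101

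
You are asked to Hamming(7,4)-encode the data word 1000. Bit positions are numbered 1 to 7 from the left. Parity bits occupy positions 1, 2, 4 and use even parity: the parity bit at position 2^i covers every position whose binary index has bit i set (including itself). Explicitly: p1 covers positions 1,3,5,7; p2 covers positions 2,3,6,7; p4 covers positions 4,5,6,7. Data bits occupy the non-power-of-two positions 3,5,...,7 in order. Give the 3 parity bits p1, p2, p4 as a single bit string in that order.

Place data bits at non-power-of-two positions: b3=1, b5=0, b6=0, b7=0.
p1 = XOR of data positions {3,5,7} = 1⊕0⊕0 = 1
p2 = XOR of data positions {3,6,7} = 1⊕0⊕0 = 1
p4 = XOR of data positions {5,6,7} = 0⊕0⊕0 = 0
Parity bits p1,p2,p4 = 110

110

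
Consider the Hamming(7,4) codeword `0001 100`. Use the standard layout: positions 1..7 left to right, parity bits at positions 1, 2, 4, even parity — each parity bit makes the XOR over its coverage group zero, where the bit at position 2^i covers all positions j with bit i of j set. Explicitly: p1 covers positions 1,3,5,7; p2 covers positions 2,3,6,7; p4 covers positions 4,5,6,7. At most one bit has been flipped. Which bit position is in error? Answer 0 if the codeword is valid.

s1: b1⊕b3⊕b5⊕b7 = 0⊕0⊕1⊕0 = 1
s2: b2⊕b3⊕b6⊕b7 = 0⊕0⊕0⊕0 = 0
s4: b4⊕b5⊕b6⊕b7 = 1⊕1⊕0⊕0 = 0
Syndrome (s4...s1) = 001 → position 1.

1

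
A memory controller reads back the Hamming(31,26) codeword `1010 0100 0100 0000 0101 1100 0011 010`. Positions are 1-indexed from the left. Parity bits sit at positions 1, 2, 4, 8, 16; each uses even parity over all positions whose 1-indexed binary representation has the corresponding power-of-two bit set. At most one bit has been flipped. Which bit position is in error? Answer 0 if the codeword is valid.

s1: b1⊕b3⊕b5⊕b7⊕b9⊕b11⊕b13⊕b15⊕b17⊕b19⊕b21⊕b23⊕b25⊕b27⊕b29⊕b31 = 1⊕1⊕0⊕0⊕0⊕0⊕0⊕0⊕0⊕0⊕1⊕0⊕0⊕1⊕0⊕0 = 0
s2: b2⊕b3⊕b6⊕b7⊕b10⊕b11⊕b14⊕b15⊕b18⊕b19⊕b22⊕b23⊕b26⊕b27⊕b30⊕b31 = 0⊕1⊕1⊕0⊕1⊕0⊕0⊕0⊕1⊕0⊕1⊕0⊕0⊕1⊕1⊕0 = 1
s4: b4⊕b5⊕b6⊕b7⊕b12⊕b13⊕b14⊕b15⊕b20⊕b21⊕b22⊕b23⊕b28⊕b29⊕b30⊕b31 = 0⊕0⊕1⊕0⊕0⊕0⊕0⊕0⊕1⊕1⊕1⊕0⊕1⊕0⊕1⊕0 = 0
s8: b8⊕b9⊕b10⊕b11⊕b12⊕b13⊕b14⊕b15⊕b24⊕b25⊕b26⊕b27⊕b28⊕b29⊕b30⊕b31 = 0⊕0⊕1⊕0⊕0⊕0⊕0⊕0⊕0⊕0⊕0⊕1⊕1⊕0⊕1⊕0 = 0
s16: b16⊕b17⊕b18⊕b19⊕b20⊕b21⊕b22⊕b23⊕b24⊕b25⊕b26⊕b27⊕b28⊕b29⊕b30⊕b31 = 0⊕0⊕1⊕0⊕1⊕1⊕1⊕0⊕0⊕0⊕0⊕1⊕1⊕0⊕1⊕0 = 1
Syndrome (s16...s1) = 10010 → position 18.

18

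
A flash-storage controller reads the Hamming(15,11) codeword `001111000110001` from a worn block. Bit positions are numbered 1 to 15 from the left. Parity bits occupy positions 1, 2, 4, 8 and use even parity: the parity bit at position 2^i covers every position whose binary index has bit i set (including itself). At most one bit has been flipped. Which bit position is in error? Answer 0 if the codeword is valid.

10

s1: b1⊕b3⊕b5⊕b7⊕b9⊕b11⊕b13⊕b15 = 0⊕1⊕1⊕0⊕0⊕1⊕0⊕1 = 0
s2: b2⊕b3⊕b6⊕b7⊕b10⊕b11⊕b14⊕b15 = 0⊕1⊕1⊕0⊕1⊕1⊕0⊕1 = 1
s4: b4⊕b5⊕b6⊕b7⊕b12⊕b13⊕b14⊕b15 = 1⊕1⊕1⊕0⊕0⊕0⊕0⊕1 = 0
s8: b8⊕b9⊕b10⊕b11⊕b12⊕b13⊕b14⊕b15 = 0⊕0⊕1⊕1⊕0⊕0⊕0⊕1 = 1
Syndrome (s8...s1) = 1010 → position 10.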